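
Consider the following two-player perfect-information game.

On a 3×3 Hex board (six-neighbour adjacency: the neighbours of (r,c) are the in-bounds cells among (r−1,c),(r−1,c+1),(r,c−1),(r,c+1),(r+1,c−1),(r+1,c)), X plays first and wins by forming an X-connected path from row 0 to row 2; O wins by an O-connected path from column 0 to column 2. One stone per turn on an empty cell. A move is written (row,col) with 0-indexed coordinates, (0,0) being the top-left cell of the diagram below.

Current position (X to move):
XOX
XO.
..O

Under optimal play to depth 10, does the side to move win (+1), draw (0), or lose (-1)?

[XOX/XO./..O] X move#1: (1,2):+1/XOX/XOX/..O*, (2,0):+1/XOX/XO./X.O, (2,1):+1/XOX/XO./.XO
[XOX/XOX/..O] O move#2: (2,0):-1/XOX/XOX/O.O*, (2,1):-1/XOX/XOX/.OO
[XOX/XOX/O.O] X move#3: (2,1):+1/XOX/XOX/OXO*
[XOX/XOX/OXO] end (terminal -1, O#4); searched XOX/XO./..O to 10

value(XOX/XO./..O, X) = +1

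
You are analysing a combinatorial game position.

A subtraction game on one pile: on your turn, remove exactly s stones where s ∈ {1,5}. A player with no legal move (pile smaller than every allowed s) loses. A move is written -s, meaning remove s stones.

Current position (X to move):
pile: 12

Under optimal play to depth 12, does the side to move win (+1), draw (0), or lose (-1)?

value(12, X) = -1

p1 X@[12]: -1[11]-1* -5[7]-1
p2 O@[11]: -1[10]+1* -5[6]+1
p3 X@[10]: -1[9]-1* -5[5]-1
p4 O@[9]: -1[8]+1* -5[4]+1
p5 X@[8]: -1[7]-1* -5[3]-1
p6 O@[7]: -1[6]+1* -5[2]+1
p7 X@[6]: -1[5]-1* -5[1]-1
p8 O@[5]: -1[4]+1* -5[0]+1
p9 X@[4]: -1[3]-1*
p10 O@[3]: -1[2]+1*
p11 X@[2]: -1[1]-1*
p12 O@[1]: -1[0]+1*
p13 X@[0] terminal -1; root [12] d12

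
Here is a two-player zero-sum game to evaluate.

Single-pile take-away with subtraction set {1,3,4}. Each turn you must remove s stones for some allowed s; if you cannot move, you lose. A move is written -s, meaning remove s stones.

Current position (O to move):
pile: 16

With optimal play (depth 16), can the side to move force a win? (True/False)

O winning at [16]: False

[16] O move#1: -1:-1/15*, -3:-1/13, -4:-1/12
[15] X move#2: -1:+1/14*, -3:-1/12, -4:-1/11
[14] O move#3: -1:-1/13*, -3:-1/11, -4:-1/10
[13] X move#4: -1:-1/12, -3:-1/10, -4:+1/9*
[9] O move#5: -1:-1/8*, -3:-1/6, -4:-1/5
[8] X move#6: -1:+1/7*, -3:-1/5, -4:-1/4
[7] O move#7: -1:-1/6*, -3:-1/4, -4:-1/3
[6] X move#8: -1:-1/5, -3:-1/3, -4:+1/2*
[2] O move#9: -1:-1/1*
[1] X move#10: -1:+1/0*
[0] end (terminal -1, O#11); searched 16 to 16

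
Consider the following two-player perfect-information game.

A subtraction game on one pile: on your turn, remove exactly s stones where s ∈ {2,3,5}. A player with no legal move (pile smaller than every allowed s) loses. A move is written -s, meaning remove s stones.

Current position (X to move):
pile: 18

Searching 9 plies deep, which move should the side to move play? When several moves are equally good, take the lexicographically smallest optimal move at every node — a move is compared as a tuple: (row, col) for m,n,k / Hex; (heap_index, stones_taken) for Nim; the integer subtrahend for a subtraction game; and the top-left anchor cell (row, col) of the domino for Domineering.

ply 1, X at 18 | -2=-1→16; -3=+1→15*; -5=-1→13
ply 2, O at 15 | -2=-1→13*; -3=-1→12; -5=-1→10
ply 3, X at 13 | -2=-1→11; -3=-1→10; -5=+1→8*
ply 4, O at 8 | -2=-1→6*; -3=-1→5; -5=-1→3
ply 5, X at 6 | -2=-1→4; -3=-1→3; -5=+1→1*
ply 6: 1 is terminal -1 (O); from 18 depth 9

X's best at [18]: -3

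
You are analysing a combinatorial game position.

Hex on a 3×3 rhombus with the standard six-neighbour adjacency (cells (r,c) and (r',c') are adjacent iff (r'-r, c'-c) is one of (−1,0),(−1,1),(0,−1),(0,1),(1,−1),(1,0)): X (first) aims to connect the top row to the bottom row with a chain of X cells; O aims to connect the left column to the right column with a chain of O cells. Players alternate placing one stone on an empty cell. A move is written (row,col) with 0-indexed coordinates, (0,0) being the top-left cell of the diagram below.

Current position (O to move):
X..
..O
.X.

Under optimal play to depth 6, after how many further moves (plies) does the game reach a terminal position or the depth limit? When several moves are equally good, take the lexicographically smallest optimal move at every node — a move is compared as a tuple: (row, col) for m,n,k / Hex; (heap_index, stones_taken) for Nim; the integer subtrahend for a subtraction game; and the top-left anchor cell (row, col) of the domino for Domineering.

PV length from [X../..O/.X.]: 5 plies

p1 O@[X../..O/.X.]: (0,1)[XO./..O/.X.]-1 (0,2)[X.O/..O/.X.]-1 (1,0)[X../O.O/.X.]-1 (1,1)[X../.OO/.X.]+1* (2,0)[X../..O/OX.]-1 (2,2)[X../..O/.XO]-1
p2 X@[X../.OO/.X.]: (0,1)[XX./.OO/.X.]-1* (0,2)[X.X/.OO/.X.]-1 (1,0)[X../XOO/.X.]-1 (2,0)[X../.OO/XX.]-1 (2,2)[X../.OO/.XX]-1
p3 O@[XX./.OO/.X.]: (0,2)[XXO/.OO/.X.]+1* (1,0)[XX./OOO/.X.]+1 (2,0)[XX./.OO/OX.]+1 (2,2)[XX./.OO/.XO]+1
p4 X@[XXO/.OO/.X.]: (1,0)[XXO/XOO/.X.]-1* (2,0)[XXO/.OO/XX.]-1 (2,2)[XXO/.OO/.XX]-1
p5 O@[XXO/XOO/.X.]: (2,0)[XXO/XOO/OX.]+1* (2,2)[XXO/XOO/.XO]-1
p6 X@[XXO/XOO/OX.] terminal -1; root [X../..O/.X.] d6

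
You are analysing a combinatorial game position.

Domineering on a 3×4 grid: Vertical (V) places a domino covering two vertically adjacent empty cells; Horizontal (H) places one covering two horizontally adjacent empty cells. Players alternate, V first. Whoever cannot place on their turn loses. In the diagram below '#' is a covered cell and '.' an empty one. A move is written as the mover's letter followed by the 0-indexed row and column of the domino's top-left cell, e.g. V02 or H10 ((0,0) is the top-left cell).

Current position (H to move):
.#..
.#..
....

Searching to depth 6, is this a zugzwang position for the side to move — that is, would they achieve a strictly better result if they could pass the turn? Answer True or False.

p1 H@[.#../.#../....]: H02[.###/.#../....]-1 H12[.#../.###/....]+1* H20[.#../.#../##..]-1 H21[.#../.#../.##.]-1 H22[.#../.#../..##]-1
p2 V@[.#../.###/....]: V00[##../####/....]-1* V10[.#../####/#...]-1
p3 H@[##../####/....]: H02[####/####/....]+1* H20[##../####/##..]+1 H21[##../####/.##.]+1 H22[##../####/..##]+1
p4 V@[####/####/....] terminal -1; root [.#../.#../....] d6
if H skipped the turn, V would face:
~ p1 V@[.#../.#../....]: V00[##../##../....]-1 V02[.##./.##./....]+1* V03[.#.#/.#.#/....]+1 V10[.#../##../#...]-1 V12[.#../.##./..#.]+1 V13[.#../.#.#/...#]+1
~ p2 H@[.##./.##./....]: H20[.##./.##./##..]-1* H21[.##./.##./.##.]-1 H22[.##./.##./..##]-1
~ p3 V@[.##./.##./##..]: V00[###./###./##..]+1* V03[.###/.###/##..]+1 V13[.##./.###/##.#]+1
~ p4 H@[###./###./##..]: H22[###./###./####]-1*
~ p5 V@[###./###./####]: V03[####/####/####]+1*
~ p6 H@[####/####/####] terminal -1; root [.#../.#../....] d6
compare (H): move=+1 vs pass=-1

zugzwang(.#../.#../...., H) = False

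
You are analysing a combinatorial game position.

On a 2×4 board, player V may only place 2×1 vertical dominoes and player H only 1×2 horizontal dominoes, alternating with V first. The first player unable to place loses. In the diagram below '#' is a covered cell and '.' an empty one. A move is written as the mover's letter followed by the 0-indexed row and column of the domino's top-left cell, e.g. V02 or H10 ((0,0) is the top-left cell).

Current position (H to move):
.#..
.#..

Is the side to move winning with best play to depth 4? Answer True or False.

H winning at [.#../.#..]: True

[.#../.#..] H move#1: H02:+1/.###/.#..*, H12:+1/.#../.###
[.###/.#..] V move#2: V00:-1/####/##..*
[####/##..] H move#3: H12:+1/####/####*
[####/####] end (terminal -1, V#4); searched .#../.#.. to 4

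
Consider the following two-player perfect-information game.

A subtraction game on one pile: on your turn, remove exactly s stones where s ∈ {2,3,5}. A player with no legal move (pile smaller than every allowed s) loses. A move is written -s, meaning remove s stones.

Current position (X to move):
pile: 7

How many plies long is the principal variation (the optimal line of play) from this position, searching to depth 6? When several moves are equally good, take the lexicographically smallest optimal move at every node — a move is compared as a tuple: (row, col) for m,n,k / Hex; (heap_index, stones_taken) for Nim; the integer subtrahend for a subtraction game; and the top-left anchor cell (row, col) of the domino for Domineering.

[7] X move#1: -2:-1/5*, -3:-1/4, -5:-1/2
[5] O move#2: -2:-1/3, -3:-1/2, -5:+1/0*
[0] end (terminal -1, X#3); searched 7 to 6

PV length from [7]: 2 plies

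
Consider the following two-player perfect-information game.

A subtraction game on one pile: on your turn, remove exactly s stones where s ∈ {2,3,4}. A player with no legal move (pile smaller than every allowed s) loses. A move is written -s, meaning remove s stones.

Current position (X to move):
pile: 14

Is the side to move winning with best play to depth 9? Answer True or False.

ply 1, X at 14 | -2=+1→12*; -3=-1→11; -4=-1→10
ply 2, O at 12 | -2=-1→10*; -3=-1→9; -4=-1→8
ply 3, X at 10 | -2=-1→8; -3=+1→7*; -4=+1→6
ply 4, O at 7 | -2=-1→5*; -3=-1→4; -4=-1→3
ply 5, X at 5 | -2=-1→3; -3=-1→2; -4=+1→1*
ply 6: 1 is terminal -1 (O); from 14 depth 9

X winning at [14]: True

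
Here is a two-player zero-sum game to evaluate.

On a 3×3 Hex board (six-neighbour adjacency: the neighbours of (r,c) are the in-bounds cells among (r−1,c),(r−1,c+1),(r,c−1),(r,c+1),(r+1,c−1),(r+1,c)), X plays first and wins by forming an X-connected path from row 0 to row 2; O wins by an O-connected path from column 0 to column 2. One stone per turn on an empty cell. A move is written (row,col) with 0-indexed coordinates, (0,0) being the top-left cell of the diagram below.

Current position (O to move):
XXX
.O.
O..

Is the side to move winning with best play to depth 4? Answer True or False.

O winning at [XXX/.O./O..]: True

p1 O@[XXX/.O./O..]: (1,0)[XXX/OO./O..]-1 (1,2)[XXX/.OO/O..]+1* (2,1)[XXX/.O./OO.]+1 (2,2)[XXX/.O./O.O]+1
p2 X@[XXX/.OO/O..] terminal -1; root [XXX/.O./O..] d4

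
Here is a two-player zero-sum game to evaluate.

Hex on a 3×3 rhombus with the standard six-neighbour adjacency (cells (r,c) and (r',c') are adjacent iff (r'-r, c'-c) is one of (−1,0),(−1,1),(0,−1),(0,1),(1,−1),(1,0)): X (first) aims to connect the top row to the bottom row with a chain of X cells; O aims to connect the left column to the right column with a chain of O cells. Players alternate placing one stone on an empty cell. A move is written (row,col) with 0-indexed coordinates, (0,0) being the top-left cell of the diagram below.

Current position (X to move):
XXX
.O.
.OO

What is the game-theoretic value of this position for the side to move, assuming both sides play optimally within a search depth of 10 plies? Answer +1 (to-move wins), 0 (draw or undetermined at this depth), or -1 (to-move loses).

p1 X@[XXX/.O./.OO]: (1,0)[XXX/XO./.OO]-1* (1,2)[XXX/.OX/.OO]-1 (2,0)[XXX/.O./XOO]-1
p2 O@[XXX/XO./.OO]: (1,2)[XXX/XOO/.OO]-1 (2,0)[XXX/XO./OOO]+1*
p3 X@[XXX/XO./OOO] terminal -1; root [XXX/.O./.OO] d10

value(XXX/.O./.OO, X) = -1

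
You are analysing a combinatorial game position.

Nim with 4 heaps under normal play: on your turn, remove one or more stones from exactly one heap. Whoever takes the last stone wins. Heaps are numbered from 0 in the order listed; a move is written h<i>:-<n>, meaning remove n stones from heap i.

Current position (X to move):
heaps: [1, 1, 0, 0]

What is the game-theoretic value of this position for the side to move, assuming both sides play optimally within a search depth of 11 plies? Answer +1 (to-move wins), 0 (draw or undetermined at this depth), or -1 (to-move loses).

p1 X@[(1,1,0,0)]: h0:-1[(0,1,0,0)]-1* h1:-1[(1,0,0,0)]-1
p2 O@[(0,1,0,0)]: h1:-1[(0,0,0,0)]+1*
p3 X@[(0,0,0,0)] terminal -1; root [(1,1,0,0)] d11

value((1,1,0,0), X) = -1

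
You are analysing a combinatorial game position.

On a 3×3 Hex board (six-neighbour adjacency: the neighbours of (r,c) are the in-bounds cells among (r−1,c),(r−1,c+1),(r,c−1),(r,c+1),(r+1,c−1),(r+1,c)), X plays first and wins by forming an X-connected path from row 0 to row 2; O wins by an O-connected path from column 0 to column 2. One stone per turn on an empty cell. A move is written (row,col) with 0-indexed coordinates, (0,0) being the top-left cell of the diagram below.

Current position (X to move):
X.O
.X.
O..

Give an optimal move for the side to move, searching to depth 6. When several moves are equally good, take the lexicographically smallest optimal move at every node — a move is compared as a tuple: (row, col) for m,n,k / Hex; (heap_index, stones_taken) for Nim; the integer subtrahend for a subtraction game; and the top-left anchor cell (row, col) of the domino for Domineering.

X's best at [X.O/.X./O..]: (1,2)

p1 X@[X.O/.X./O..]: (0,1)[XXO/.X./O..]-1 (1,0)[X.O/XX./O..]-1 (1,2)[X.O/.XX/O..]+1* (2,1)[X.O/.X./OX.]+1 (2,2)[X.O/.X./O.X]+1
p2 O@[X.O/.XX/O..]: (0,1)[XOO/.XX/O..]-1* (1,0)[X.O/OXX/O..]-1 (2,1)[X.O/.XX/OO.]-1 (2,2)[X.O/.XX/O.O]-1
p3 X@[XOO/.XX/O..]: (1,0)[XOO/XXX/O..]+1* (2,1)[XOO/.XX/OX.]-1 (2,2)[XOO/.XX/O.X]-1
p4 O@[XOO/XXX/O..]: (2,1)[XOO/XXX/OO.]-1* (2,2)[XOO/XXX/O.O]-1
p5 X@[XOO/XXX/OO.]: (2,2)[XOO/XXX/OOX]+1*
p6 O@[XOO/XXX/OOX] terminal -1; root [X.O/.X./O..] d6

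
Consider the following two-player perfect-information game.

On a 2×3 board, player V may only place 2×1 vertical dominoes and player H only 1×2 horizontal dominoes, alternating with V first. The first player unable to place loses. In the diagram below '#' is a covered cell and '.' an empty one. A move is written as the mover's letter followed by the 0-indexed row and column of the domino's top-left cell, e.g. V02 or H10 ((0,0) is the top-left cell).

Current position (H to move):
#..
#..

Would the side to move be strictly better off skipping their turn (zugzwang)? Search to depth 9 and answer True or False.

zugzwang(#../#.., H) = False

p1 H@[#../#..]: H01[###/#..]+1* H11[#../###]+1
p2 V@[###/#..] terminal -1; root [#../#..] d9
if H skipped the turn, V would face:
~ p1 V@[#../#..]: V01[##./##.]+1* V02[#.#/#.#]+1
~ p2 H@[##./##.] terminal -1; root [#../#..] d9
compare (H): move=+1 vs pass=-1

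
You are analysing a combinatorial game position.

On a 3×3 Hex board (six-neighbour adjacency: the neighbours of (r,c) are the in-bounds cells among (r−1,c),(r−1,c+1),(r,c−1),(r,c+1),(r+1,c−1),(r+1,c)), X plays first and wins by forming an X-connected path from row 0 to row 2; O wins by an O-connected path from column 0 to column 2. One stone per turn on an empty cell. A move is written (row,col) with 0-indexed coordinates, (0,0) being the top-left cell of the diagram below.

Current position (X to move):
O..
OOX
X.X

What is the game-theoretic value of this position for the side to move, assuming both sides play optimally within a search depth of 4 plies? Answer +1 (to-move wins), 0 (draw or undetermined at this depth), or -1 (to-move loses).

[O../OOX/X.X] X move#1: (0,1):-1/OX./OOX/X.X, (0,2):+1/O.X/OOX/X.X*, (2,1):-1/O../OOX/XXX
[O.X/OOX/X.X] end (terminal -1, O#2); searched O../OOX/X.X to 4

value(O../OOX/X.X, X) = +1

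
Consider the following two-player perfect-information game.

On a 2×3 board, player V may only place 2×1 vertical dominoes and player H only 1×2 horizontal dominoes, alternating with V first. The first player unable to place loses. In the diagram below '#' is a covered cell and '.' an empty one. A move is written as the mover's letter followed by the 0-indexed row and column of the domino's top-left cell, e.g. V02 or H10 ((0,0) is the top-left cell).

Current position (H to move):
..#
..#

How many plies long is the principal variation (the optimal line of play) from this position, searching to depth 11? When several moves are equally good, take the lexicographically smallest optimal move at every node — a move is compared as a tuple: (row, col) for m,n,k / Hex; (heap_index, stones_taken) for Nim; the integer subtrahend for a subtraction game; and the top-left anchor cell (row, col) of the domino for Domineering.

ply 1, H at ..#/..# | H00=+1→###/..#*; H10=+1→..#/###
ply 2: ###/..# is terminal -1 (V); from ..#/..# depth 11

PV length from [..#/..#]: 1 ply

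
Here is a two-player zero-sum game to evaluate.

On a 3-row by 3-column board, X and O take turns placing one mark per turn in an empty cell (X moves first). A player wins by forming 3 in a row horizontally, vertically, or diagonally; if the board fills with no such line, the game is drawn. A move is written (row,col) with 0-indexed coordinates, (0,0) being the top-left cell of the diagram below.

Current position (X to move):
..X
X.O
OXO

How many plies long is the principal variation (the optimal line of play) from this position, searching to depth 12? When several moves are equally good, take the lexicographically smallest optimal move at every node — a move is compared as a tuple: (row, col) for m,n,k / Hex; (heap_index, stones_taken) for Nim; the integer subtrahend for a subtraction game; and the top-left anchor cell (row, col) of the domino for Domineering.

[..X/X.O/OXO] X move#1: (0,0):+0/X.X/X.O/OXO, (0,1):+1/.XX/X.O/OXO*, (1,1):+0/..X/XXO/OXO
[.XX/X.O/OXO] O move#2: (0,0):-1/OXX/X.O/OXO*, (1,1):-1/.XX/XOO/OXO
[OXX/X.O/OXO] X move#3: (1,1):+1/OXX/XXO/OXO*
[OXX/XXO/OXO] end (terminal -1, O#4); searched ..X/X.O/OXO to 12

PV length from [..X/X.O/OXO]: 3 plies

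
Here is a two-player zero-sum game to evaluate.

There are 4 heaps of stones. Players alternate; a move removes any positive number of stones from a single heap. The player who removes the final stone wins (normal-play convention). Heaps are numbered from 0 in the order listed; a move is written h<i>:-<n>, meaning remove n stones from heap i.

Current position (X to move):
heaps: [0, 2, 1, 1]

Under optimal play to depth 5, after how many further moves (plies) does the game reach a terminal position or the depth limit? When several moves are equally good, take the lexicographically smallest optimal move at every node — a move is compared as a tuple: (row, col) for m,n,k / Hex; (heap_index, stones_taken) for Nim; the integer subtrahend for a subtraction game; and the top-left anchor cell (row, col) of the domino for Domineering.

PV length from [(0,2,1,1)]: 3 plies

ply 1, X at (0,2,1,1) | h1:-1=-1→(0,1,1,1); h1:-2=+1→(0,0,1,1)*; h2:-1=-1→(0,2,0,1); h3:-1=-1→(0,2,1,0)
ply 2, O at (0,0,1,1) | h2:-1=-1→(0,0,0,1)*; h3:-1=-1→(0,0,1,0)
ply 3, X at (0,0,0,1) | h3:-1=+1→(0,0,0,0)*
ply 4: (0,0,0,0) is terminal -1 (O); from (0,2,1,1) depth 5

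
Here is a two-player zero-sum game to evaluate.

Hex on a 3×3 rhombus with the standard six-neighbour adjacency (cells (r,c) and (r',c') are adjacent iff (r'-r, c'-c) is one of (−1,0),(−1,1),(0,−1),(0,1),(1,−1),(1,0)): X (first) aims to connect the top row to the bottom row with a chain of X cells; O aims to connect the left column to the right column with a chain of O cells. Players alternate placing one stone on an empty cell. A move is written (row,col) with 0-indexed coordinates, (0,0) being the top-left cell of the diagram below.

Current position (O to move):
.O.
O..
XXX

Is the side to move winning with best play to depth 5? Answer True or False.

O winning at [.O./O../XXX]: True

ply 1, O at .O./O../XXX | (0,0)=-1→OO./O../XXX; (0,2)=+1→.OO/O../XXX*; (1,1)=+1→.O./OO./XXX; (1,2)=+1→.O./O.O/XXX
ply 2: .OO/O../XXX is terminal -1 (X); from .O./O../XXX depth 5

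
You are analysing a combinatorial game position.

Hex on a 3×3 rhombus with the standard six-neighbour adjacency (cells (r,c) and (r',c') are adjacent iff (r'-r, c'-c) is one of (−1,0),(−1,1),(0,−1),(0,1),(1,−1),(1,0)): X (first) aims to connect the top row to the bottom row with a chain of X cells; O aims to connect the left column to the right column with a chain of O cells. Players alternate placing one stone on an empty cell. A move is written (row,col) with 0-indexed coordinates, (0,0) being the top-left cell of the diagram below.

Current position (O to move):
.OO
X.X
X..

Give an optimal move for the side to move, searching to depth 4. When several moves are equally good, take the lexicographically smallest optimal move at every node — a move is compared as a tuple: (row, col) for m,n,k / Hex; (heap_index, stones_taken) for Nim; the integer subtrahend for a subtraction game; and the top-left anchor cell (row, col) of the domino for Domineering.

[.OO/X.X/X..] O move#1: (0,0):+1/OOO/X.X/X..*, (1,1):-1/.OO/XOX/X.., (2,1):-1/.OO/X.X/XO., (2,2):-1/.OO/X.X/X.O
[OOO/X.X/X..] end (terminal -1, X#2); searched .OO/X.X/X.. to 4

O's best at [.OO/X.X/X..]: (0,0)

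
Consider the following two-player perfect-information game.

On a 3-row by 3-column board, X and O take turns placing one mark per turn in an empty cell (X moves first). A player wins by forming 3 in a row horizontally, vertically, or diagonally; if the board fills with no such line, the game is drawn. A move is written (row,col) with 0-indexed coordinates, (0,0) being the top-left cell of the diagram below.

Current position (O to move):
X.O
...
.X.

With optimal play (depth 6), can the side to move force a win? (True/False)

[X.O/.../.X.] O move#1: (0,1):-1/XOO/.../.X., (1,0):-1/X.O/O../.X., (1,1):-1/X.O/.O./.X., (1,2):-1/X.O/..O/.X., (2,0):-1/X.O/.../OX., (2,2):+0/X.O/.../.XO*
[X.O/.../.XO] X move#2: (0,1):-1/XXO/.../.XO, (1,0):-1/X.O/X../.XO, (1,1):-1/X.O/.X./.XO, (1,2):+0/X.O/..X/.XO*, (2,0):-1/X.O/.../XXO
[X.O/..X/.XO] O move#3: (0,1):-1/XOO/..X/.XO, (1,0):+0/X.O/O.X/.XO*, (1,1):+0/X.O/.OX/.XO, (2,0):-1/X.O/..X/OXO
[X.O/O.X/.XO] X move#4: (0,1):+0/XXO/O.X/.XO*, (1,1):+0/X.O/OXX/.XO, (2,0):+0/X.O/O.X/XXO
[XXO/O.X/.XO] O move#5: (1,1):+0/XXO/OOX/.XO*, (2,0):-1/XXO/O.X/OXO
[XXO/OOX/.XO] X move#6: (2,0):+0/XXO/OOX/XXO*
[XXO/OOX/XXO] end (terminal +0, O#7); searched X.O/.../.X. to 6

O winning at [X.O/.../.X.]: False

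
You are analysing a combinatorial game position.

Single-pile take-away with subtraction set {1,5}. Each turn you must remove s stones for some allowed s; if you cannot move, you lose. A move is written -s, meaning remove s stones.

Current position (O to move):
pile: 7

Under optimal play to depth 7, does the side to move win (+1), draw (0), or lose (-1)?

ply 1, O at 7 | -1=+1→6*; -5=+1→2
ply 2, X at 6 | -1=-1→5*; -5=-1→1
ply 3, O at 5 | -1=+1→4*; -5=+1→0
ply 4, X at 4 | -1=-1→3*
ply 5, O at 3 | -1=+1→2*
ply 6, X at 2 | -1=-1→1*
ply 7, O at 1 | -1=+1→0*
ply 8: 0 is terminal -1 (X); from 7 depth 7

value(7, O) = +1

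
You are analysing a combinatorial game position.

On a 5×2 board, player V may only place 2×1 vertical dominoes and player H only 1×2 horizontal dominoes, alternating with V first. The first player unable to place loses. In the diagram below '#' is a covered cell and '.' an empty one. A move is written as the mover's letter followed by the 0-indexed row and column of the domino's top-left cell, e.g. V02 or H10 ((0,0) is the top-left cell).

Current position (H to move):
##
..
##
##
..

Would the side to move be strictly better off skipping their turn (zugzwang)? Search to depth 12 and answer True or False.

zugzwang(##/../##/##/.., H) = False

ply 1, H at ##/../##/##/.. | H10=+1→##/##/##/##/..*; H40=+1→##/../##/##/##
ply 2: ##/##/##/##/.. is terminal -1 (V); from ##/../##/##/.. depth 12
suppose H passes — search the same position with V to move:
pass> ply 1: ##/../##/##/.. is terminal -1 (V); from ##/../##/##/.. depth 12
for H: play +1, pass +1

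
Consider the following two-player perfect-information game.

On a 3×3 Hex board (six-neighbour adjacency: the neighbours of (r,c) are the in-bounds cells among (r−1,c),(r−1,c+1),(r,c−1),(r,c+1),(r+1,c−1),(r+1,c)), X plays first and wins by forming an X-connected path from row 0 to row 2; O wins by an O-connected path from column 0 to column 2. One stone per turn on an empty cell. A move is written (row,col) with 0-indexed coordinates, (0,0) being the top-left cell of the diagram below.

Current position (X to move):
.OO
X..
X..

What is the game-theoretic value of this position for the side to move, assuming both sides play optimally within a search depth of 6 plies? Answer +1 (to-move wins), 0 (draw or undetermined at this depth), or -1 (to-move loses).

value(.OO/X../X.., X) = +1

ply 1, X at .OO/X../X.. | (0,0)=+1→XOO/X../X..*; (1,1)=-1→.OO/XX./X..; (1,2)=-1→.OO/X.X/X..; (2,1)=-1→.OO/X../XX.; (2,2)=-1→.OO/X../X.X
ply 2: XOO/X../X.. is terminal -1 (O); from .OO/X../X.. depth 6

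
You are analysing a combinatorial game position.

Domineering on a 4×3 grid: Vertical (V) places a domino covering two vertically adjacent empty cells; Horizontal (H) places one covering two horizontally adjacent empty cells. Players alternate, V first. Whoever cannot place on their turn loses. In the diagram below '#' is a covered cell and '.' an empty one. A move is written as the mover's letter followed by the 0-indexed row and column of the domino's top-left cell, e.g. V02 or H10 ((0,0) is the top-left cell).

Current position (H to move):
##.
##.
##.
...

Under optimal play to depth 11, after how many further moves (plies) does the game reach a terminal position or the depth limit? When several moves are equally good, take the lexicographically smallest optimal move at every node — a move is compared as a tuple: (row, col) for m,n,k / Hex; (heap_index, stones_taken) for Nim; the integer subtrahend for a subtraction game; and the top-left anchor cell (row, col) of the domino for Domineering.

PV length from [##./##./##./...]: 2 plies

p1 H@[##./##./##./...]: H30[##./##./##./##.]-1* H31[##./##./##./.##]-1
p2 V@[##./##./##./##.]: V02[###/###/##./##.]+1* V12[##./###/###/##.]+1 V22[##./##./###/###]+1
p3 H@[###/###/##./##.] terminal -1; root [##./##./##./...] d11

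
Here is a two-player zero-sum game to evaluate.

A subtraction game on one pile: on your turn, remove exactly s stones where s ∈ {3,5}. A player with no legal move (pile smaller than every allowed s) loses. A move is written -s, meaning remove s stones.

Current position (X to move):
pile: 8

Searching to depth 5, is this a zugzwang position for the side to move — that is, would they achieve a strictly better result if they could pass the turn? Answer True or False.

[8] X move#1: -3:-1/5*, -5:-1/3
[5] O move#2: -3:+1/2*, -5:+1/0
[2] end (terminal -1, X#3); searched 8 to 5
if X skipped the turn, O would face:
~ [8] O move#1: -3:-1/5*, -5:-1/3
~ [5] X move#2: -3:+1/2*, -5:+1/0
~ [2] end (terminal -1, O#3); searched 8 to 5
compare (X): move=-1 vs pass=+1

zugzwang(8, X) = True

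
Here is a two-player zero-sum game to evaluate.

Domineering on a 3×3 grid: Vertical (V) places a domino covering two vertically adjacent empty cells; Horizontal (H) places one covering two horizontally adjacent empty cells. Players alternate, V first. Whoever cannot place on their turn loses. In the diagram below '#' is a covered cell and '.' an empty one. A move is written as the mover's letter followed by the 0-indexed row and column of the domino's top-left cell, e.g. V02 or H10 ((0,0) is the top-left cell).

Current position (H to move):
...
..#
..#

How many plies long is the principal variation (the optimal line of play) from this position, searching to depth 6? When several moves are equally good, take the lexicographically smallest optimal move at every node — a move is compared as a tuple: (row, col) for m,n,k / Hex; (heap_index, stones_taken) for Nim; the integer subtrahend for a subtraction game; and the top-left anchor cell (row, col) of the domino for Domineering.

PV length from [.../..#/..#]: 1 ply

[.../..#/..#] H move#1: H00:-1/##./..#/..#, H01:-1/.##/..#/..#, H10:+1/.../###/..#*, H20:-1/.../..#/###
[.../###/..#] end (terminal -1, V#2); searched .../..#/..# to 6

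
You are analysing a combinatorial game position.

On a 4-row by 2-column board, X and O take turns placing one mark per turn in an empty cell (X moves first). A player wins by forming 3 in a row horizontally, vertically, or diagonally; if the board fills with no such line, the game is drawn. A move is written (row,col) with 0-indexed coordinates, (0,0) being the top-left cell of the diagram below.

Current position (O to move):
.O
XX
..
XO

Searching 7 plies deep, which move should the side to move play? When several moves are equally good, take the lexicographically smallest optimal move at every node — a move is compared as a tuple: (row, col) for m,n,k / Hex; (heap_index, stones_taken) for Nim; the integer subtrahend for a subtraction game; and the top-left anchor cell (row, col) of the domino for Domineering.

O's best at [.O/XX/../XO]: (2,0)

[.O/XX/../XO] O move#1: (0,0):-1/OO/XX/../XO, (2,0):+0/.O/XX/O./XO*, (2,1):-1/.O/XX/.O/XO
[.O/XX/O./XO] X move#2: (0,0):+0/XO/XX/O./XO*, (2,1):+0/.O/XX/OX/XO
[XO/XX/O./XO] O move#3: (2,1):+0/XO/XX/OO/XO*
[XO/XX/OO/XO] end (terminal +0, X#4); searched .O/XX/../XO to 7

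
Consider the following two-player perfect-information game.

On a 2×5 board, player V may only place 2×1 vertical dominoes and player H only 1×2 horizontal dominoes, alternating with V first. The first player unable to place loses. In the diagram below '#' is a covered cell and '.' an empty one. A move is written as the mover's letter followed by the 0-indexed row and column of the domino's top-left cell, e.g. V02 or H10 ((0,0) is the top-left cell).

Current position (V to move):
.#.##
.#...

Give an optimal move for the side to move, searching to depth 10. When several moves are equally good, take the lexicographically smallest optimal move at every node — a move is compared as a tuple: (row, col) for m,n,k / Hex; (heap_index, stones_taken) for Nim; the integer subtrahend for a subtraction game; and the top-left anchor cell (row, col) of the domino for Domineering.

V's best at [.#.##/.#...]: V02

p1 V@[.#.##/.#...]: V00[##.##/##...]-1 V02[.####/.##..]+1*
p2 H@[.####/.##..]: H13[.####/.####]-1*
p3 V@[.####/.####]: V00[#####/#####]+1*
p4 H@[#####/#####] terminal -1; root [.#.##/.#...] d10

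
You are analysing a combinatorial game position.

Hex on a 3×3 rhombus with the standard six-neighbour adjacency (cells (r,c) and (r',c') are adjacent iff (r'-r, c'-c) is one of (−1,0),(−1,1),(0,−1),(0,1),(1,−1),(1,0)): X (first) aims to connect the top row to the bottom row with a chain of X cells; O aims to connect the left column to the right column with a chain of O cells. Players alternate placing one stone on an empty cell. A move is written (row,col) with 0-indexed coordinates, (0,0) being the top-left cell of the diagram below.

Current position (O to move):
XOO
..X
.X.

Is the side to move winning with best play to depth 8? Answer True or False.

O winning at [XOO/..X/.X.]: True

[XOO/..X/.X.] O move#1: (1,0):+1/XOO/O.X/.X.*, (1,1):+1/XOO/.OX/.X., (2,0):+1/XOO/..X/OX., (2,2):-1/XOO/..X/.XO
[XOO/O.X/.X.] end (terminal -1, X#2); searched XOO/..X/.X. to 8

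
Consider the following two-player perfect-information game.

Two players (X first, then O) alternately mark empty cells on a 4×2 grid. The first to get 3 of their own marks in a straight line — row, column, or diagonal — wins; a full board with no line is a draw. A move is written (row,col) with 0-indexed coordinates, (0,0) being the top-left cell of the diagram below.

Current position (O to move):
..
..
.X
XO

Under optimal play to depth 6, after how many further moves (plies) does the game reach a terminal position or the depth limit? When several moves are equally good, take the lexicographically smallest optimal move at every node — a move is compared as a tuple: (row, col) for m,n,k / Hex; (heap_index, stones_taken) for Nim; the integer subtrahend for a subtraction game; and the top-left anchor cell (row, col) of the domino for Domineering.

[../../.X/XO] O move#1: (0,0):+0/O./../.X/XO*, (0,1):+0/.O/../.X/XO, (1,0):+0/../O./.X/XO, (1,1):+0/../.O/.X/XO, (2,0):+0/../../OX/XO
[O./../.X/XO] X move#2: (0,1):+0/OX/../.X/XO*, (1,0):+0/O./X./.X/XO, (1,1):+0/O./.X/.X/XO, (2,0):+0/O./../XX/XO
[OX/../.X/XO] O move#3: (1,0):-1/OX/O./.X/XO, (1,1):+0/OX/.O/.X/XO*, (2,0):-1/OX/../OX/XO
[OX/.O/.X/XO] X move#4: (1,0):+0/OX/XO/.X/XO*, (2,0):+0/OX/.O/XX/XO
[OX/XO/.X/XO] O move#5: (2,0):+0/OX/XO/OX/XO*
[OX/XO/OX/XO] end (terminal +0, X#6); searched ../../.X/XO to 6

PV length from [../../.X/XO]: 5 plies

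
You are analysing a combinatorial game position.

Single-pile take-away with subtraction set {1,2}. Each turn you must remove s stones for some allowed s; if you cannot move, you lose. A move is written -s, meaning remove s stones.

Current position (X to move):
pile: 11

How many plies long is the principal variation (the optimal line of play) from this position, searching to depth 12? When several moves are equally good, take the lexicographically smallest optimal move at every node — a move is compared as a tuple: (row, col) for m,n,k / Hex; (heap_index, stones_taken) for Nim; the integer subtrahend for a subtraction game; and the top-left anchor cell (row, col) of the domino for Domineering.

ply 1, X at 11 | -1=-1→10; -2=+1→9*
ply 2, O at 9 | -1=-1→8*; -2=-1→7
ply 3, X at 8 | -1=-1→7; -2=+1→6*
ply 4, O at 6 | -1=-1→5*; -2=-1→4
ply 5, X at 5 | -1=-1→4; -2=+1→3*
ply 6, O at 3 | -1=-1→2*; -2=-1→1
ply 7, X at 2 | -1=-1→1; -2=+1→0*
ply 8: 0 is terminal -1 (O); from 11 depth 12

PV length from [11]: 7 plies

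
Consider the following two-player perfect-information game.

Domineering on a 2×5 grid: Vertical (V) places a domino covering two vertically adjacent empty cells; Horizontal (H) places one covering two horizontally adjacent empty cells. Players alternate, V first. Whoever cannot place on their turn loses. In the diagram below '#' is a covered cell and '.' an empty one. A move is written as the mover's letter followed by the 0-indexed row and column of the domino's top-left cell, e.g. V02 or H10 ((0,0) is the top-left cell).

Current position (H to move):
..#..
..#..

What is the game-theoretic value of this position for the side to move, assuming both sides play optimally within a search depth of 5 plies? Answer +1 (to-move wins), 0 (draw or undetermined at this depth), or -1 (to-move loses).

[..#../..#..] H move#1: H00:-1/###../..#..*, H03:-1/..###/..#.., H10:-1/..#../###.., H13:-1/..#../..###
[###../..#..] V move#2: V03:+1/####./..##.*, V04:+1/###.#/..#.#
[####./..##.] H move#3: H10:-1/####./####.*
[####./####.] V move#4: V04:+1/#####/#####*
[#####/#####] end (terminal -1, H#5); searched ..#../..#.. to 5

value(..#../..#.., H) = -1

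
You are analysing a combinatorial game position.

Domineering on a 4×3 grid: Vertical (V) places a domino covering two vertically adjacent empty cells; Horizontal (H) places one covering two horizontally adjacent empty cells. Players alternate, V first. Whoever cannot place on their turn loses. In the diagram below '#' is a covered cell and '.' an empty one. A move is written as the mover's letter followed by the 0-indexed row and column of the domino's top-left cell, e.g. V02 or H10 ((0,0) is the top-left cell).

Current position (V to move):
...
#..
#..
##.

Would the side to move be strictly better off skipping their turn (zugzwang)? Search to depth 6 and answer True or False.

zugzwang(.../#../#../##., V) = False

ply 1, V at .../#../#../##. | V01=+1→.#./##./#../##.*; V02=+1→..#/#.#/#../##.; V11=+1→.../##./##./##.; V12=+1→.../#.#/#.#/##.; V22=-1→.../#../#.#/###
ply 2, H at .#./##./#../##. | H21=-1→.#./##./###/##.*
ply 3, V at .#./##./###/##. | V02=+1→.##/###/###/##.*
ply 4: .##/###/###/##. is terminal -1 (H); from .../#../#../##. depth 6
pass branch (H moves first from the same position):
  | ply 1, H at .../#../#../##. | H00=-1→##./#../#../##.; H01=-1→.##/#../#../##.; H11=+1→.../###/#../##.*; H21=-1→.../#../###/##.
  | ply 2, V at .../###/#../##. | V22=-1→.../###/#.#/###*
  | ply 3, H at .../###/#.#/### | H00=+1→##./###/#.#/###*; H01=+1→.##/###/#.#/###
  | ply 4: ##./###/#.#/### is terminal -1 (V); from .../#../#../##. depth 6
V moving scores +1; V passing scores -1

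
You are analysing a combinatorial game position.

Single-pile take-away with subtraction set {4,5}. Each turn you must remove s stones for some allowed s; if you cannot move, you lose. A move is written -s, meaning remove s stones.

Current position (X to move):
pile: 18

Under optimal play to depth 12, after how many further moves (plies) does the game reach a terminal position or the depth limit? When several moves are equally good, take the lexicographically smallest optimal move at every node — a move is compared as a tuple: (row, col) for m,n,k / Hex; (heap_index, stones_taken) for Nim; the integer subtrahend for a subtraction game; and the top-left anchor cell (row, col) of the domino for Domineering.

p1 X@[18]: -4[14]-1* -5[13]-1
p2 O@[14]: -4[10]+1* -5[9]+1
p3 X@[10]: -4[6]-1* -5[5]-1
p4 O@[6]: -4[2]+1* -5[1]+1
p5 X@[2] terminal -1; root [18] d12

PV length from [18]: 4 plies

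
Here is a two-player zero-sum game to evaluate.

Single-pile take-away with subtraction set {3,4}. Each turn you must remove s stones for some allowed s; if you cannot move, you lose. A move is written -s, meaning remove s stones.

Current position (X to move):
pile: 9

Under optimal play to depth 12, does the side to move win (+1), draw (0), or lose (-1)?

[9] X move#1: -3:-1/6*, -4:-1/5
[6] O move#2: -3:-1/3, -4:+1/2*
[2] end (terminal -1, X#3); searched 9 to 12

value(9, X) = -1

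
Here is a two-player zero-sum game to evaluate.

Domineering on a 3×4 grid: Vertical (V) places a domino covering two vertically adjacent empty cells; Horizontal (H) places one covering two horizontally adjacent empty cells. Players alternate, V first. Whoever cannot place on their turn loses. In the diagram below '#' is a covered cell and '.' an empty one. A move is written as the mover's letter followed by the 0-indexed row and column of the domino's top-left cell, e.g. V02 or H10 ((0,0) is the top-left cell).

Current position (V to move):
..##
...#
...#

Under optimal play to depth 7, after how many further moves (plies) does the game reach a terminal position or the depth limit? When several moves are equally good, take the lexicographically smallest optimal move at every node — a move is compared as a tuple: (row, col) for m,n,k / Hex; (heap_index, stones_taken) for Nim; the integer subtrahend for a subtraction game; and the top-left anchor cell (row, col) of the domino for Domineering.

ply 1, V at ..##/...#/...# | V00=-1→#.##/#..#/...#; V01=+1→.###/.#.#/...#*; V10=-1→..##/#..#/#..#; V11=+1→..##/.#.#/.#.#; V12=-1→..##/..##/..##
ply 2, H at .###/.#.#/...# | H20=-1→.###/.#.#/##.#*; H21=-1→.###/.#.#/.###
ply 3, V at .###/.#.#/##.# | V00=+1→####/##.#/##.#*; V12=+1→.###/.###/####
ply 4: ####/##.#/##.# is terminal -1 (H); from ..##/...#/...# depth 7

PV length from [..##/...#/...#]: 3 plies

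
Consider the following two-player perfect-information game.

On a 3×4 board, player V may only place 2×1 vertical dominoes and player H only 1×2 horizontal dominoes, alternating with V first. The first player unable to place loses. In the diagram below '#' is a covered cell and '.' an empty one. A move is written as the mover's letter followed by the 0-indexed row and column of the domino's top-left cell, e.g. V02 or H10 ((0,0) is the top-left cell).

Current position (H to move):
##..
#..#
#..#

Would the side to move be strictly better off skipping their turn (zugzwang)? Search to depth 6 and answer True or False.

p1 H@[##../#..#/#..#]: H02[####/#..#/#..#]-1 H11[##../####/#..#]+1* H21[##../#..#/####]-1
p2 V@[##../####/#..#] terminal -1; root [##../#..#/#..#] d6
pass branch (V moves first from the same position):
  | p1 V@[##../#..#/#..#]: V02[###./#.##/#..#]-1 V11[##../##.#/##.#]+1* V12[##../#.##/#.##]+1
  | p2 H@[##../##.#/##.#]: H02[####/##.#/##.#]-1*
  | p3 V@[####/##.#/##.#]: V12[####/####/####]+1*
  | p4 H@[####/####/####] terminal -1; root [##../#..#/#..#] d6
H moving scores +1; H passing scores -1

zugzwang(##../#..#/#..#, H) = False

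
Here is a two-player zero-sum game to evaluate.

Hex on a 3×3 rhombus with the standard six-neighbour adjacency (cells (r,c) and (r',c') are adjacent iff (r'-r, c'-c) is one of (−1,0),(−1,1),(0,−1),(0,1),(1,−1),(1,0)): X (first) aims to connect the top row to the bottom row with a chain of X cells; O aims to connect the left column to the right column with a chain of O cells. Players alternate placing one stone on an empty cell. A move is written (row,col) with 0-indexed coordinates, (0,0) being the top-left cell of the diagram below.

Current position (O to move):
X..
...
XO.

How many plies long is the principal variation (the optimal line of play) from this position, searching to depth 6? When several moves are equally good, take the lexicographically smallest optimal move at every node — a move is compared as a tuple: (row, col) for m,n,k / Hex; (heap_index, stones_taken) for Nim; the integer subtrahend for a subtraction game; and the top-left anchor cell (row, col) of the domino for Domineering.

PV length from [X../.../XO.]: 4 plies

[X../.../XO.] O move#1: (0,1):-1/XO./.../XO.*, (0,2):-1/X.O/.../XO., (1,0):-1/X../O../XO., (1,1):-1/X../.O./XO., (1,2):-1/X../..O/XO., (2,2):-1/X../.../XOO
[XO./.../XO.] X move#2: (0,2):+1/XOX/.../XO.*, (1,0):+1/XO./X../XO., (1,1):+1/XO./.X./XO., (1,2):+1/XO./..X/XO., (2,2):+1/XO./.../XOX
[XOX/.../XO.] O move#3: (1,0):-1/XOX/O../XO.*, (1,1):-1/XOX/.O./XO., (1,2):-1/XOX/..O/XO., (2,2):-1/XOX/.../XOO
[XOX/O../XO.] X move#4: (1,1):+1/XOX/OX./XO.*, (1,2):+1/XOX/O.X/XO., (2,2):+1/XOX/O../XOX
[XOX/OX./XO.] end (terminal -1, O#5); searched X../.../XO. to 6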